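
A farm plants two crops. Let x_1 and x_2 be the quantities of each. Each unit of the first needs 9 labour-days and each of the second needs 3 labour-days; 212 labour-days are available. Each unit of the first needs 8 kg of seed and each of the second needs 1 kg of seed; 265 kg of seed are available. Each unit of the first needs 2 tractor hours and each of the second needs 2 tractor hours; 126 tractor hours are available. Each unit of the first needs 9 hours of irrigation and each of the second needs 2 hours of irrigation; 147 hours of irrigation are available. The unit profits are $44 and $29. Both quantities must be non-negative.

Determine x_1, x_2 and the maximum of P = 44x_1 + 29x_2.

Feasible corners and P = 44x_1 + 29x_2:
  (0, 0) → P = 0
  (0, 63) → P = 1827
  (49/3, 0) → P = 2156/3
  (3, 60) → P = 1872

At the optimal vertex, 2x_1 + 2x_2 = 126 and 9x_1 + 2x_2 = 147.
Solving simultaneously gives x_1 = 3, x_2 = 60.

x_1 = 3, x_2 = 60, maximum P = 1872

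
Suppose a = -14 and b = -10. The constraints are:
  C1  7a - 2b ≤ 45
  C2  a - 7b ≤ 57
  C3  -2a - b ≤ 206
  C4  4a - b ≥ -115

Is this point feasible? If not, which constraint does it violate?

feasible

C1: -78 ≤ 45 ✓
C2: 56 ≤ 57 ✓
C3: 38 ≤ 206 ✓
C4: -46 ≥ -115 ✓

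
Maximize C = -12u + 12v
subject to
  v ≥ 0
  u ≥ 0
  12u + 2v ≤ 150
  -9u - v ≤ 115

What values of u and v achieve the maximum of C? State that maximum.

u = 0, v = 75, maximum C = 900

Extreme points and C = -12u + 12v:
  (0, 0) → C = 0
  (25/2, 0) → C = -150
  (0, 75) → C = 900

The optimum lies where u = 0 and 12u + 2v = 150.
Solving simultaneously gives u = 0, v = 75.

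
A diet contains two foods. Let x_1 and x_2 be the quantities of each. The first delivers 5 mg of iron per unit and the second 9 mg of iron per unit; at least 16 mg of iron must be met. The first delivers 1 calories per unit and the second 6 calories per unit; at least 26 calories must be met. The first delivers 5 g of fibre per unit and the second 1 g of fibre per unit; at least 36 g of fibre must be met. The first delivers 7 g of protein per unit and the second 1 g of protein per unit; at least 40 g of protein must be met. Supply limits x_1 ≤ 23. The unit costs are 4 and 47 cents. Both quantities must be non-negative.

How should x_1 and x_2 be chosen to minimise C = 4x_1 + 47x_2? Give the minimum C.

Vertices and C = 4x_1 + 47x_2:
  (0, 40) → C = 1880
  (190/29, 94/29) → C = 5178/29
  (23, 1/2) → C = 231/2
  (2, 26) → C = 1230
The feasible region is unbounded (it extends along (0, 1)), but C strictly increases along every unbounded feasible direction, so there is no improving ray and the minimum is attained at a vertex.

At the optimal vertex, x_1 + 6x_2 = 26 and x_1 = 23.
Solving simultaneously gives x_1 = 23, x_2 = 1/2.

x_1 = 23, x_2 = 1/2, minimum C = 231/2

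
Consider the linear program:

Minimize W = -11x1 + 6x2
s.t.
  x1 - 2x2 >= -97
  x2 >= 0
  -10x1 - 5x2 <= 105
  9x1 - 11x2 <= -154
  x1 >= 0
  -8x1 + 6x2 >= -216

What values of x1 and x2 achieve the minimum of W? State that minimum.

Feasible corners and W = -11x1 + 6x2:
  (0, 97/2) → W = 291
  (507/5, 496/5) → W = -2601/5
  (0, 14) → W = 84
  (1650/17, 1588/17) → W = -8622/17

The binding constraints are x1 - 2x2 = -97 and -8x1 + 6x2 = -216.
Solving simultaneously gives x1 = 507/5, x2 = 496/5.

x1 = 507/5, x2 = 496/5, minimum W = -2601/5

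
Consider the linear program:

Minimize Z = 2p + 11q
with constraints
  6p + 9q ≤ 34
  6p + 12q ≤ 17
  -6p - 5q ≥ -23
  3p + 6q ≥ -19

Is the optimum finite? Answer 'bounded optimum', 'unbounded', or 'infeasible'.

bounded optimum

Feasible corners and Z = 2p + 11q:
  (191/42, -6/7) → Z = -1/3
  (233/21, -61/7) → Z = -221/3
The feasible region has finitely many vertices and no improving ray; the minimum is -221/3 at (233/21, -61/7).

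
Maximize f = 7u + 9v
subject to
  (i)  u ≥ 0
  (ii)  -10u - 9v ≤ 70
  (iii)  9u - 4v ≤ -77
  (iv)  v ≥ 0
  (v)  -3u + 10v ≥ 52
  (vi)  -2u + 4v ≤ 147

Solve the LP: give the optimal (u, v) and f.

u = 10, v = 167/4, maximum f = 1783/4

At the optimal vertex, 9u - 4v = -77 and -2u + 4v = 147.
Solving simultaneously gives u = 10, v = 167/4.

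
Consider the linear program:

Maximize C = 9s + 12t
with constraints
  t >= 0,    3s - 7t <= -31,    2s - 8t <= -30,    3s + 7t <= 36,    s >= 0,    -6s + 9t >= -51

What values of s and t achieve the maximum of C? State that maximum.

s = 5/6, t = 67/14, maximum C = 909/14

Feasible corners and C = 9s + 12t:
  (5/6, 67/14) → C = 909/14
  (0, 31/7) → C = 372/7
  (0, 36/7) → C = 432/7

The binding constraints are 3s - 7t = -31 and 3s + 7t = 36.
Solving simultaneously gives s = 5/6, t = 67/14.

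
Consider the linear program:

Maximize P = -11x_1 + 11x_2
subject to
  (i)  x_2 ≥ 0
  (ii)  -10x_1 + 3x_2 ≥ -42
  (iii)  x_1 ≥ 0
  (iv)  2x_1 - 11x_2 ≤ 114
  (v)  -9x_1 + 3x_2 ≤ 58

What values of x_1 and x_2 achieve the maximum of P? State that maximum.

Extreme points and P = -11x_1 + 11x_2:
  (21/5, 0) → P = -231/5
  (0, 0) → P = 0
  (100, 958/3) → P = 7238/3
  (0, 58/3) → P = 638/3

The optimum lies where -10x_1 + 3x_2 = -42 and -9x_1 + 3x_2 = 58.
Solving simultaneously gives x_1 = 100, x_2 = 958/3.

x_1 = 100, x_2 = 958/3, maximum P = 7238/3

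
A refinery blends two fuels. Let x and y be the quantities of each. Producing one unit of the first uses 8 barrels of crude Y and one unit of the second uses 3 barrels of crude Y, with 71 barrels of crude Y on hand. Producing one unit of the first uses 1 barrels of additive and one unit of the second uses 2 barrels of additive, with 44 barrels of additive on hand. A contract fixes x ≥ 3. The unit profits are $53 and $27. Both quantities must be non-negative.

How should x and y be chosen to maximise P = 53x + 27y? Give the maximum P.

x = 3, y = 47/3, maximum P = 582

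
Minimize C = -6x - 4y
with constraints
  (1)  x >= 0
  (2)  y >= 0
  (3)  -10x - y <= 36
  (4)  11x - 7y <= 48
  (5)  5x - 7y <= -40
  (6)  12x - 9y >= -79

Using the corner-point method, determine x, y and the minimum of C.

x = 197/3, y = 289/3, minimum C = -2338/3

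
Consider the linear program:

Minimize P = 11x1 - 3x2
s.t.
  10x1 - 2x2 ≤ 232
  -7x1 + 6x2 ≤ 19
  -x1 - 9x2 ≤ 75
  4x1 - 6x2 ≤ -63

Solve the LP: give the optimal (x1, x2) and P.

x1 = 44/3, x2 = 365/18, minimum P = 201/2

Feasible corners and P = 11x1 - 3x2:
  (715/23, 907/23) → P = 5144/23
  (759/26, 779/26) → P = 3006/13
  (44/3, 365/18) → P = 201/2

The optimum lies where -7x1 + 6x2 = 19 and 4x1 - 6x2 = -63.
Solving simultaneously gives x1 = 44/3, x2 = 365/18.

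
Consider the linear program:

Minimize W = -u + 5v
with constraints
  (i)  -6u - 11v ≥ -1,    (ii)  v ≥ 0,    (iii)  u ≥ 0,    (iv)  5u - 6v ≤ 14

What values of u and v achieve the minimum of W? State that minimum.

Feasible corners and W = -u + 5v:
  (1/6, 0) → W = -1/6
  (0, 1/11) → W = 5/11
  (0, 0) → W = 0

The optimum lies where -6u - 11v = -1 and v = 0.
Solving simultaneously gives u = 1/6, v = 0.

u = 1/6, v = 0, minimum W = -1/6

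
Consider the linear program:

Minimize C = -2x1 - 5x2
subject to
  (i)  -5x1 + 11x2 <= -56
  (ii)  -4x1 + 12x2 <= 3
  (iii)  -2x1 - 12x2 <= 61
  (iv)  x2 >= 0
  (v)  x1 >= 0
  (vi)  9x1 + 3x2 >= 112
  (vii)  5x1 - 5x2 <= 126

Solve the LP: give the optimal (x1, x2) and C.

Vertices and C = -2x1 - 5x2:
  (700/57, 28/57) → C = -1540/57
  (553/15, 35/3) → C = -1981/15
  (112/9, 0) → C = -224/9
  (126/5, 0) → C = -252/5

The optimum lies where -5x1 + 11x2 = -56 and 5x1 - 5x2 = 126.
Solving simultaneously gives x1 = 553/15, x2 = 35/3.

x1 = 553/15, x2 = 35/3, minimum C = -1981/15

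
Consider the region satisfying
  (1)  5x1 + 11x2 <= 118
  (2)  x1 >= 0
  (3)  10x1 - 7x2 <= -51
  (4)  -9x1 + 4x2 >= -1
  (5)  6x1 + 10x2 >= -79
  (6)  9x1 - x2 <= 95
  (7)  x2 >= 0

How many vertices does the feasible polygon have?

3

Pairwise boundary intersections that survive every other constraint:
  (0, 118/11)
  (53/29, 287/29)
  (0, 51/7)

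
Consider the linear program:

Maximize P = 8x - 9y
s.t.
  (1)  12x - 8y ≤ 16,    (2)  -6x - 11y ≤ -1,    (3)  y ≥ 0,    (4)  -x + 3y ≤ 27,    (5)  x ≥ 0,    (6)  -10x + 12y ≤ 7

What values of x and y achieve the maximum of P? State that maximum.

Extreme points and P = 8x - 9y:
  (4/3, 0) → P = 32/3
  (31/8, 61/16) → P = -53/16
  (1/6, 0) → P = 4/3
  (0, 1/11) → P = -9/11
  (0, 7/12) → P = -21/4

x = 4/3, y = 0, maximum P = 32/3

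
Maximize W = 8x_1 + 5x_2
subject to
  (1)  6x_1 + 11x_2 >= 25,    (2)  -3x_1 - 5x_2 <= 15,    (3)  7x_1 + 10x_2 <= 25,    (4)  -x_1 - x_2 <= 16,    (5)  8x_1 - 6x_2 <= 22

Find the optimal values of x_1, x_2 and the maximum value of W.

x_1 = 25/17, x_2 = 25/17, maximum W = 325/17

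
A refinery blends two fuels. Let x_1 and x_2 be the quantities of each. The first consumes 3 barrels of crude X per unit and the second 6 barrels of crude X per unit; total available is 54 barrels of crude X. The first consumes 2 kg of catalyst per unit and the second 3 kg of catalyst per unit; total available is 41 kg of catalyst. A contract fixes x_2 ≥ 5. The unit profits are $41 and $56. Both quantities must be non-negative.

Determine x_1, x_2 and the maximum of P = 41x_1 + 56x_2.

Vertices and P = 41x_1 + 56x_2:
  (0, 9) → P = 504
  (0, 5) → P = 280
  (8, 5) → P = 608

The optimum lies where 3x_1 + 6x_2 = 54 and x_2 = 5.
Solving simultaneously gives x_1 = 8, x_2 = 5.

x_1 = 8, x_2 = 5, maximum P = 608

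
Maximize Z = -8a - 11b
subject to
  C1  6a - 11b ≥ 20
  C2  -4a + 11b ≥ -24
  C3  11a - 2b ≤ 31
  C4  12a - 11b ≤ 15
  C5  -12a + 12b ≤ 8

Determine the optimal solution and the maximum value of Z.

Corner points and Z = -8a - 11b:
  (-2, -32/11) → Z = 48
  (-5/6, -25/11) → Z = 95/3
  (-9/8, -57/22) → Z = 75/2

At the optimal vertex, 6a - 11b = 20 and -4a + 11b = -24.
Solving simultaneously gives a = -2, b = -32/11.

a = -2, b = -32/11, maximum Z = 48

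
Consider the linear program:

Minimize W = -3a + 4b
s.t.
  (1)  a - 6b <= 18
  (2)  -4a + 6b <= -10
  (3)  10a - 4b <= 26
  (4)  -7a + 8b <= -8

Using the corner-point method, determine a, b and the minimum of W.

a = 3/2, b = -11/4, minimum W = -31/2

Extreme points and W = -3a + 4b:
  (-8/3, -31/9) → W = -52/9
  (3/2, -11/4) → W = -31/2
  (29/11, 1/11) → W = -83/11

At the optimal vertex, a - 6b = 18 and 10a - 4b = 26.
Solving simultaneously gives a = 3/2, b = -11/4.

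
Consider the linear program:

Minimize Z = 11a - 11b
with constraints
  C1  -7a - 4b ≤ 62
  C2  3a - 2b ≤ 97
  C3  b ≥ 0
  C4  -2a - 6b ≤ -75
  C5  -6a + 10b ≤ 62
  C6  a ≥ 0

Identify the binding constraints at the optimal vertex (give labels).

C4 and C5

Corner points and Z = 11a - 11b:
  (366/11, 31/22) → Z = 701/2
  (547/9, 128/3) → Z = 1793/9
  (27/4, 41/4) → Z = -77/2

The minimum is at (27/4, 41/4). Substituting into each constraint, equality holds for C4 and C5; the remaining constraints have slack.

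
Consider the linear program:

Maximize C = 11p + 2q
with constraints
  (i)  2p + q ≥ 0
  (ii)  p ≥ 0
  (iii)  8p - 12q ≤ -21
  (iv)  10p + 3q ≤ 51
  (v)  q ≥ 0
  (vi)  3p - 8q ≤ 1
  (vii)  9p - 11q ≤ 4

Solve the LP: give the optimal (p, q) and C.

p = 61/16, q = 103/24, maximum C = 2425/48

Extreme points and C = 11p + 2q:
  (0, 7/4) → C = 7/2
  (0, 17) → C = 34
  (61/16, 103/24) → C = 2425/48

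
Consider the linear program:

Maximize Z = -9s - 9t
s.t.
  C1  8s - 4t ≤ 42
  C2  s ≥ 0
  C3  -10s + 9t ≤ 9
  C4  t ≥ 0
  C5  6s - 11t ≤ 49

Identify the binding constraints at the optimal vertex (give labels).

Vertices and Z = -9s - 9t:
  (207/16, 123/8) → Z = -4077/16
  (21/4, 0) → Z = -189/4
  (0, 1) → Z = -9
  (0, 0) → Z = 0

The maximum is at (0, 0). Substituting into each constraint, equality holds for C2 and C4; the remaining constraints have slack.

C2 and C4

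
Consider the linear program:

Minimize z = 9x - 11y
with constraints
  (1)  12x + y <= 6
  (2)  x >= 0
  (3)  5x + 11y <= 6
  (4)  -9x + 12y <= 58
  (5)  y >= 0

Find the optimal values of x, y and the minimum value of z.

x = 0, y = 6/11, minimum z = -6

Feasible corners and z = 9x - 11y:
  (60/127, 42/127) → z = 78/127
  (1/2, 0) → z = 9/2
  (0, 6/11) → z = -6
  (0, 0) → z = 0

At the optimal vertex, x = 0 and 5x + 11y = 6.
Solving simultaneously gives x = 0, y = 6/11.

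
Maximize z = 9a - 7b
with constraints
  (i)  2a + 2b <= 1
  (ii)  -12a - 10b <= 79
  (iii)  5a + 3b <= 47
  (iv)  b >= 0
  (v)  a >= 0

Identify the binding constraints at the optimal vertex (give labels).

(i) and (iv)

Corner points and z = 9a - 7b:
  (1/2, 0) → z = 9/2
  (0, 1/2) → z = -7/2
  (0, 0) → z = 0

The maximum is at (1/2, 0). Substituting into each constraint, equality holds for (i) and (iv); the remaining constraints have slack.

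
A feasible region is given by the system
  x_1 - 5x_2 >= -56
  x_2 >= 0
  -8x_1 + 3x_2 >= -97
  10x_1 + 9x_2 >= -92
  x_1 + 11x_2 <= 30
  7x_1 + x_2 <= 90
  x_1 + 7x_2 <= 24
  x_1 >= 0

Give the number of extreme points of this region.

The feasible vertices (each the meet of two boundaries and inside every other half-plane) are:
  (97/8, 0)
  (0, 0)
  (367/29, 41/29)
  (240/19, 30/19)
  (0, 30/11)

5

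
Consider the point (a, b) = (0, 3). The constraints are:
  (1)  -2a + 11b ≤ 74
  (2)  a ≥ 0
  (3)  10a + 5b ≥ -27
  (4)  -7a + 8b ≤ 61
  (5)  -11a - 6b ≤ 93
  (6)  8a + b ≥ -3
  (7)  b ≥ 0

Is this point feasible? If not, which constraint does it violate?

(1): 33 ≤ 74 ✓
(2): 0 ≥ 0 ✓
(3): 15 ≥ -27 ✓
(4): 24 ≤ 61 ✓
(5): -18 ≤ 93 ✓
(6): 3 ≥ -3 ✓
(7): 3 ≥ 0 ✓

feasible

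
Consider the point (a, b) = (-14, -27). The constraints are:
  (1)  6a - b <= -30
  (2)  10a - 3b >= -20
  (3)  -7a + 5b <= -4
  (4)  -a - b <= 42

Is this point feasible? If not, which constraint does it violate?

not feasible — violates (2)

Constraint (2): 10a - 3b = -59, which is not ≥ -20. All other constraints are satisfied.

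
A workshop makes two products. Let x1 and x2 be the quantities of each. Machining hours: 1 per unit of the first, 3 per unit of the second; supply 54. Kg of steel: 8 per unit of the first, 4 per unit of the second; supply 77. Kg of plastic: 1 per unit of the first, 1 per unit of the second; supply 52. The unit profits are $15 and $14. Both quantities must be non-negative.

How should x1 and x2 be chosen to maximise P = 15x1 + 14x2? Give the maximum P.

Extreme points and P = 15x1 + 14x2:
  (0, 0) → P = 0
  (0, 18) → P = 252
  (77/8, 0) → P = 1155/8
  (3/4, 71/4) → P = 1039/4

At the optimal vertex, x1 + 3x2 = 54 and 8x1 + 4x2 = 77.
Solving simultaneously gives x1 = 3/4, x2 = 71/4.

x1 = 3/4, x2 = 71/4, maximum P = 1039/4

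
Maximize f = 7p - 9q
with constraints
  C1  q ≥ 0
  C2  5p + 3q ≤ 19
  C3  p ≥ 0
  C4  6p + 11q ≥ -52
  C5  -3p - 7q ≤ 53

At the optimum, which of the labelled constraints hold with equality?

Extreme points and f = 7p - 9q:
  (19/5, 0) → f = 133/5
  (0, 0) → f = 0
  (0, 19/3) → f = -57

The maximum is at (19/5, 0). Substituting into each constraint, equality holds for C1 and C2; the remaining constraints have slack.

C1 and C2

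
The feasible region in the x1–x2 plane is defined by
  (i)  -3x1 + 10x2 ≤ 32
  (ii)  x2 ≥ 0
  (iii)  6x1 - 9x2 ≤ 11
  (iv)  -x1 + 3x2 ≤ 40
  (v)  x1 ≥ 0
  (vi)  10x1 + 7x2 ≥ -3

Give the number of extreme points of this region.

4

The feasible vertices (each the meet of two boundaries and inside every other half-plane) are:
  (398/33, 75/11)
  (0, 16/5)
  (11/6, 0)
  (0, 0)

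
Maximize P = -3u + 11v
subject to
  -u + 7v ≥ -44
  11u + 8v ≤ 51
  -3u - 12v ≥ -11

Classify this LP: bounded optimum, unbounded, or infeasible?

From the feasible point (709/85, -433/85), moving in the direction (-7, -1) keeps every constraint satisfied while P increases without bound.

unbounded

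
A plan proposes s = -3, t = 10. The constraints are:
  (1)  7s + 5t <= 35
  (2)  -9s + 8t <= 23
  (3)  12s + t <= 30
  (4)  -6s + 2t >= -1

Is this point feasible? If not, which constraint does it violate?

Constraint (2): -9s + 8t = 107, which is not ≤ 23. All other constraints are satisfied.

not feasible — violates (2)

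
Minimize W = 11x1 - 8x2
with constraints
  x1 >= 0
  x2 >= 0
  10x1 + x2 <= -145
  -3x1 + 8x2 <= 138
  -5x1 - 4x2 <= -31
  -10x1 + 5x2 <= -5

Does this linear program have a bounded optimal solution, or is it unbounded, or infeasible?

infeasible

The boundaries x2 = 0 and -5x1 - 4x2 = -31 meet at (31/5, 0), but that point violates 10x1 + x2 ≤ -145. Every candidate vertex is excluded by some other constraint, so the feasible region is empty.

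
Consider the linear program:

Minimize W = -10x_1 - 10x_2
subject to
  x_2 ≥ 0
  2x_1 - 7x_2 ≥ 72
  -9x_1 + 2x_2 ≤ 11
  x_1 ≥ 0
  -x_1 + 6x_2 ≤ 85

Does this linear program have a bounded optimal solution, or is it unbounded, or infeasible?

From the feasible point (36, 0), moving in the direction (6, 1) keeps every constraint satisfied while W decreases without bound.

unbounded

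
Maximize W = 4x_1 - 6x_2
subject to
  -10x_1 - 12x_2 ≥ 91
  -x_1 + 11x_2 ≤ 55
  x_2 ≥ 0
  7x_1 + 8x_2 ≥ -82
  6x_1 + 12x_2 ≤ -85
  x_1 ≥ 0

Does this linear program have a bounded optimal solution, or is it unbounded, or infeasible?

infeasible

The boundaries -10x_1 - 12x_2 = 91 and x_1 = 0 meet at (0, -91/12), but that point violates x_2 ≥ 0. Every candidate vertex is excluded by some other constraint, so the feasible region is empty.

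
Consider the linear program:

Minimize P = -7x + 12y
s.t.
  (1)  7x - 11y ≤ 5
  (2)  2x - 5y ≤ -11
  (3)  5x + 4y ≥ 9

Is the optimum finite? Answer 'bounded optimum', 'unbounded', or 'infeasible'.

Corner points and P = -7x + 12y:
  (146/13, 87/13) → P = 22/13
  (1/33, 73/33) → P = 79/3
The feasible region has finitely many vertices and no improving ray; the minimum is 22/13 at (146/13, 87/13).

bounded optimum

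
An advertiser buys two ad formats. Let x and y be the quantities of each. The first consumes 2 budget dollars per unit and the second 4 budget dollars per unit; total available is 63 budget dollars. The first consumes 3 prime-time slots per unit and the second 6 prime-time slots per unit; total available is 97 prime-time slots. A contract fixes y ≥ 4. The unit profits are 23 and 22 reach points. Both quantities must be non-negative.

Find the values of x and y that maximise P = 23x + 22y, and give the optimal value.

x = 47/2, y = 4, maximum P = 1257/2

Vertices and P = 23x + 22y:
  (0, 63/4) → P = 693/2
  (0, 4) → P = 88
  (47/2, 4) → P = 1257/2

The binding constraints are 2x + 4y = 63 and y = 4.
Solving simultaneously gives x = 47/2, y = 4.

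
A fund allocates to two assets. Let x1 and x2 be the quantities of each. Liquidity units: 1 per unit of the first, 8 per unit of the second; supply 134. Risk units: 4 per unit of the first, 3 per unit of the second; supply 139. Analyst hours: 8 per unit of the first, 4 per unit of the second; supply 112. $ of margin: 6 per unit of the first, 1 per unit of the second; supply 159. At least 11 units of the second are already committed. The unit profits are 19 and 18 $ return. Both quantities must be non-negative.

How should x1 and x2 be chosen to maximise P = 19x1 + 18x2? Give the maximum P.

x1 = 6, x2 = 16, maximum P = 402

Feasible corners and P = 19x1 + 18x2:
  (0, 67/4) → P = 603/2
  (0, 11) → P = 198
  (6, 16) → P = 402
  (17/2, 11) → P = 719/2

At the optimal vertex, x1 + 8x2 = 134 and 8x1 + 4x2 = 112.
Solving simultaneously gives x1 = 6, x2 = 16.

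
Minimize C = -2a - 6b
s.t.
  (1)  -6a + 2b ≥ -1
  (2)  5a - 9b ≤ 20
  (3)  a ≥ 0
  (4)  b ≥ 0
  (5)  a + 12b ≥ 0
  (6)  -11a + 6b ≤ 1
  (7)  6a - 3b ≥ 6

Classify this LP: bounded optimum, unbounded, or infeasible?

The boundaries -6a + 2b = -1 and b = 0 meet at (1/6, 0), but that point violates 6a - 3b ≥ 6. Every candidate vertex is excluded by some other constraint, so the feasible region is empty.

infeasible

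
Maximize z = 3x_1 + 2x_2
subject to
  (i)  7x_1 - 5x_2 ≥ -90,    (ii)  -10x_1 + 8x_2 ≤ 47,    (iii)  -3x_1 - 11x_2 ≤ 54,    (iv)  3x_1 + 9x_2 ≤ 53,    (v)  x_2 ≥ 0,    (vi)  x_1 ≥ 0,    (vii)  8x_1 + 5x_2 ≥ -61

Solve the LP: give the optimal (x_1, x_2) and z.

The optimum lies where 3x_1 + 9x_2 = 53 and x_2 = 0.
Solving simultaneously gives x_1 = 53/3, x_2 = 0.

x_1 = 53/3, x_2 = 0, maximum z = 53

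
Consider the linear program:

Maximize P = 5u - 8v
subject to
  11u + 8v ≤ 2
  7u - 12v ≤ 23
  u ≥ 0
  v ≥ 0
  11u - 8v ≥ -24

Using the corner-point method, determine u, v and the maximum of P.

Feasible corners and P = 5u - 8v:
  (0, 1/4) → P = -2
  (2/11, 0) → P = 10/11
  (0, 0) → P = 0

The optimum lies where 11u + 8v = 2 and v = 0.
Solving simultaneously gives u = 2/11, v = 0.

u = 2/11, v = 0, maximum P = 10/11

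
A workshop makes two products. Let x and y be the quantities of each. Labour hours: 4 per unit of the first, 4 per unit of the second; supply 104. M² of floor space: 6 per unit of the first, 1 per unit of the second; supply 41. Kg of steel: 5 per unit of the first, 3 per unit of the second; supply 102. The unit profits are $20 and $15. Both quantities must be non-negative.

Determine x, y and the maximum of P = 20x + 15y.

Corner points and P = 20x + 15y:
  (0, 0) → P = 0
  (0, 26) → P = 390
  (41/6, 0) → P = 410/3
  (3, 23) → P = 405

x = 3, y = 23, maximum P = 405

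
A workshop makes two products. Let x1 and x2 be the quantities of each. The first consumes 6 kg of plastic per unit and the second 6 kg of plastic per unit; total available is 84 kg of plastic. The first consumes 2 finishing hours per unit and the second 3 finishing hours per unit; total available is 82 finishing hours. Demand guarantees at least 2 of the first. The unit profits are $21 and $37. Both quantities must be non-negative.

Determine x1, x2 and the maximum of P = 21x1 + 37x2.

Corner points and P = 21x1 + 37x2:
  (14, 0) → P = 294
  (2, 0) → P = 42
  (2, 12) → P = 486

At the optimal vertex, 6x1 + 6x2 = 84 and x1 = 2.
Solving simultaneously gives x1 = 2, x2 = 12.

x1 = 2, x2 = 12, maximum P = 486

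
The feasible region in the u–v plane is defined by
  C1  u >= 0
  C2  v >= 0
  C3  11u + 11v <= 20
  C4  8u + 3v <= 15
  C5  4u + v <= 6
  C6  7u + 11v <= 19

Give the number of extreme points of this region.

Pairwise boundary intersections that survive every other constraint:
  (0, 0)
  (0, 19/11)
  (3/2, 0)
  (46/33, 14/33)
  (1/4, 69/44)

5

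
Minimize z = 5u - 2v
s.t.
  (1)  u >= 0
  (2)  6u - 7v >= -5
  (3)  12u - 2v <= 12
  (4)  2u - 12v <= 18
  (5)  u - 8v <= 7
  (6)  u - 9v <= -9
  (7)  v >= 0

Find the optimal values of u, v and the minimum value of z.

Extreme points and z = 5u - 2v:
  (47/36, 11/6) → z = 103/36
  (18/47, 49/47) → z = -8/47
  (63/53, 60/53) → z = 195/53

u = 18/47, v = 49/47, minimum z = -8/47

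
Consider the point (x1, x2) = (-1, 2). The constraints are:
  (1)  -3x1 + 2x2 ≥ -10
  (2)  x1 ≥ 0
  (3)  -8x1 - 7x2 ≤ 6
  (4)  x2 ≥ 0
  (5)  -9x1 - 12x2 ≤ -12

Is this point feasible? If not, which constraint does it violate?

not feasible — violates (2)

Constraint (2): x1 = -1, which is not ≥ 0. All other constraints are satisfied.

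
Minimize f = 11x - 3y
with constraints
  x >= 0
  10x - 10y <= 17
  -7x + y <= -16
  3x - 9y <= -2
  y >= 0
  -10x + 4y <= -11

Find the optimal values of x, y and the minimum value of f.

x = 53/18, y = 83/18, minimum f = 167/9

Vertices and f = 11x - 3y:
  (173/60, 71/60) → f = 169/6
  (73/30, 31/30) → f = 71/3
  (53/18, 83/18) → f = 167/9
The feasible region is unbounded (it extends along (2, 5), (1, 1)), but f strictly increases along every unbounded feasible direction, so there is no improving ray and the minimum is attained at a vertex.

The optimum lies where -7x + y = -16 and -10x + 4y = -11.
Solving simultaneously gives x = 53/18, y = 83/18.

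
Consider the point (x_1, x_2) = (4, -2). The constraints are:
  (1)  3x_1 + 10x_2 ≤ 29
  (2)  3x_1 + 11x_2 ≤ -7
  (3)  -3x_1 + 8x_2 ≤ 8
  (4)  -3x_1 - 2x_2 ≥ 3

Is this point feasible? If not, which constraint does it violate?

Constraint (4): -3x_1 - 2x_2 = -8, which is not ≥ 3. All other constraints are satisfied.

not feasible — violates (4)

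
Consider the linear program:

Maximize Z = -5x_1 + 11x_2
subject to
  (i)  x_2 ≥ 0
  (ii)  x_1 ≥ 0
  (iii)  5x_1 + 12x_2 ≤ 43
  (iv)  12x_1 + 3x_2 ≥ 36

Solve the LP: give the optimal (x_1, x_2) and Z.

x_1 = 101/43, x_2 = 112/43, maximum Z = 727/43

Extreme points and Z = -5x_1 + 11x_2:
  (43/5, 0) → Z = -43
  (3, 0) → Z = -15
  (101/43, 112/43) → Z = 727/43

At the optimal vertex, 5x_1 + 12x_2 = 43 and 12x_1 + 3x_2 = 36.
Solving simultaneously gives x_1 = 101/43, x_2 = 112/43.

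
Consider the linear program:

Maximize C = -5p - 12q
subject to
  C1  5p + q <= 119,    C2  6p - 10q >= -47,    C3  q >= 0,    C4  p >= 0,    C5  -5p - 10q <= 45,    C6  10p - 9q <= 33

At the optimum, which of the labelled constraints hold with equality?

Vertices and C = -5p - 12q:
  (0, 47/10) → C = -282/5
  (753/46, 334/23) → C = -11781/46
  (0, 0) → C = 0
  (33/10, 0) → C = -33/2

The maximum is at (0, 0). Substituting into each constraint, equality holds for C3 and C4; the remaining constraints have slack.

C3 and C4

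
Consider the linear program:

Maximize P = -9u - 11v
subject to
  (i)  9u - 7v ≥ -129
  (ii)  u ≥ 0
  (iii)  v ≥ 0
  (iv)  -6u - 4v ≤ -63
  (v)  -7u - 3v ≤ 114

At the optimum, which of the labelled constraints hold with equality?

Extreme points and P = -9u - 11v:
  (0, 129/7) → P = -1419/7
  (0, 63/4) → P = -693/4
  (21/2, 0) → P = -189/2
The feasible region is unbounded (it extends along (7, 9), (1, 0)), but P strictly decreases along every unbounded feasible direction, so there is no improving ray and the maximum is attained at a vertex.

The maximum is at (21/2, 0). Substituting into each constraint, equality holds for (iii) and (iv); the remaining constraints have slack.

(iii) and (iv)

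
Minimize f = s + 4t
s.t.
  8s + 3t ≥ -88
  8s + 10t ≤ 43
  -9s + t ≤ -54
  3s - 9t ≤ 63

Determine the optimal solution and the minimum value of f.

Feasible corners and f = s + 4t:
  (583/98, -45/98) → f = 403/98
  (339/34, -125/34) → f = -161/34
  (141/26, -135/26) → f = -399/26

At the optimal vertex, -9s + t = -54 and 3s - 9t = 63.
Solving simultaneously gives s = 141/26, t = -135/26.

s = 141/26, t = -135/26, minimum f = -399/26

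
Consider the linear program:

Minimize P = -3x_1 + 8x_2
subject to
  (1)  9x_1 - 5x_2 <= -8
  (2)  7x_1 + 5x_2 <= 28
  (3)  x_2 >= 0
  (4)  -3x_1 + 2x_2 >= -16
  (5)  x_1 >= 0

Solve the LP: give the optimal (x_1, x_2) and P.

Extreme points and P = -3x_1 + 8x_2:
  (5/4, 77/20) → P = 541/20
  (0, 8/5) → P = 64/5
  (0, 28/5) → P = 224/5

x_1 = 0, x_2 = 8/5, minimum P = 64/5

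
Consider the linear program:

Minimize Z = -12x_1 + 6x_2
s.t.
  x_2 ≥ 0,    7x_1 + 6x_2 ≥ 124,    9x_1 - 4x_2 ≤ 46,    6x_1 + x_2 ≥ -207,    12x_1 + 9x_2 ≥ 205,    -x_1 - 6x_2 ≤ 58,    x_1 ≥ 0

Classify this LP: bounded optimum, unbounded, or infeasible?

bounded optimum

Extreme points and Z = -12x_1 + 6x_2:
  (1234/129, 431/43) → Z = -2350/43
  (0, 205/9) → Z = 410/3
The feasible region has finitely many vertices and no improving ray; the minimum is -2350/43 at (1234/129, 431/43).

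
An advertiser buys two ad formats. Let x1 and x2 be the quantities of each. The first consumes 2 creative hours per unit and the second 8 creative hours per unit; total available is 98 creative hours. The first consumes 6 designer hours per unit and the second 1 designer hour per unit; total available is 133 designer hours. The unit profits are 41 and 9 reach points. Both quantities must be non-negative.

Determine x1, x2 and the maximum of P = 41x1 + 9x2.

x1 = 21, x2 = 7, maximum P = 924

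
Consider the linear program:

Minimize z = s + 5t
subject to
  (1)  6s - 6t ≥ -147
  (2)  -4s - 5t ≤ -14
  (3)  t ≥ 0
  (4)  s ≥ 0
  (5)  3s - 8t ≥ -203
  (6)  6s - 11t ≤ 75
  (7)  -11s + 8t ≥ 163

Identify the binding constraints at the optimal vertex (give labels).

(4) and (7)

Vertices and z = s + 5t:
  (0, 49/2) → z = 245/2
  (7/5, 259/10) → z = 1309/10
  (0, 163/8) → z = 815/8
  (5, 109/4) → z = 565/4

The minimum is at (0, 163/8). Substituting into each constraint, equality holds for (4) and (7); the remaining constraints have slack.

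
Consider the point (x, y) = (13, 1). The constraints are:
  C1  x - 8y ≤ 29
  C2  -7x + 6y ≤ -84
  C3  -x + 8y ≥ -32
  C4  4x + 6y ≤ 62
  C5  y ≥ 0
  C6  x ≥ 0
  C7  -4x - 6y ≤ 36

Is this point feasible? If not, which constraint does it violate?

feasible

C1: 5 ≤ 29 ✓
C2: -85 ≤ -84 ✓
C3: -5 ≥ -32 ✓
C4: 58 ≤ 62 ✓
C5: 1 ≥ 0 ✓
C6: 13 ≥ 0 ✓
C7: -58 ≤ 36 ✓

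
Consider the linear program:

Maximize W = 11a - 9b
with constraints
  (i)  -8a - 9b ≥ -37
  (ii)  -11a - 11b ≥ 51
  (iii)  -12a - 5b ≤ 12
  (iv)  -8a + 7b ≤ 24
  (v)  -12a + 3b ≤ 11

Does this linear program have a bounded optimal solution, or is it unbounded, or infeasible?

unbounded

From the feasible point (123/77, -480/77), moving in the direction (5, -12) keeps every constraint satisfied while W increases without bound.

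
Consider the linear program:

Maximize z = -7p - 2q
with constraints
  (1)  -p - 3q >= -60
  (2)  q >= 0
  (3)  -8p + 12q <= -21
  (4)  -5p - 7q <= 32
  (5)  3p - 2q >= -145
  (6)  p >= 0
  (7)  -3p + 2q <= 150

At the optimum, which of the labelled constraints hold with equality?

Extreme points and z = -7p - 2q:
  (60, 0) → z = -420
  (87/4, 51/4) → z = -711/4
  (21/8, 0) → z = -147/8

The maximum is at (21/8, 0). Substituting into each constraint, equality holds for (2) and (3); the remaining constraints have slack.

(2) and (3)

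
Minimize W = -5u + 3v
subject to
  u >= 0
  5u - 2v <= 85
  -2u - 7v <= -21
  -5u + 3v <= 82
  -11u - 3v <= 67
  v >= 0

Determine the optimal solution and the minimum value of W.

u = 17, v = 0, minimum W = -85

Extreme points and W = -5u + 3v:
  (0, 3) → W = 9
  (0, 82/3) → W = 82
  (419/5, 167) → W = 82
  (17, 0) → W = -85
  (21/2, 0) → W = -105/2

The optimum lies where 5u - 2v = 85 and v = 0.
Solving simultaneously gives u = 17, v = 0.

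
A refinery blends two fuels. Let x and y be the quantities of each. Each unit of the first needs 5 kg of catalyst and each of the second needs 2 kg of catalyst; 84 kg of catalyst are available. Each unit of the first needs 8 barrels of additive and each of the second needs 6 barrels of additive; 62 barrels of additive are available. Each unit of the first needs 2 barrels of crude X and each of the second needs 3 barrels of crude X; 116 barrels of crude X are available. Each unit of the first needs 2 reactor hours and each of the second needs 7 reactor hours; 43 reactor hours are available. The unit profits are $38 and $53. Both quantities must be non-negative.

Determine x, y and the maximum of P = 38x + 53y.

x = 4, y = 5, maximum P = 417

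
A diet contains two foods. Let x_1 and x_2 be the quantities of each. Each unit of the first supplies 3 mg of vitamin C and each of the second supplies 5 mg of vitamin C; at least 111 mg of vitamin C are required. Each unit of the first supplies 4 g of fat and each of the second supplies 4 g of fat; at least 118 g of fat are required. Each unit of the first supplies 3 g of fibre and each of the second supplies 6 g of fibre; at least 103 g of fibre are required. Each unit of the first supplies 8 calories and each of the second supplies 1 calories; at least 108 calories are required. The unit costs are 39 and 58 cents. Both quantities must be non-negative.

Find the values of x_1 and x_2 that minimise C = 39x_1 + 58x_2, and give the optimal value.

Corner points and C = 39x_1 + 58x_2:
  (0, 108) → C = 6264
  (37, 0) → C = 1443
  (73/4, 45/4) → C = 5457/4
  (157/14, 128/7) → C = 20971/14
The feasible region is unbounded (it extends along (0, 1), (1, 0)), but C strictly increases along every unbounded feasible direction, so there is no improving ray and the minimum is attained at a vertex.

At the optimal vertex, 3x_1 + 5x_2 = 111 and 4x_1 + 4x_2 = 118.
Solving simultaneously gives x_1 = 73/4, x_2 = 45/4.

x_1 = 73/4, x_2 = 45/4, minimum C = 5457/4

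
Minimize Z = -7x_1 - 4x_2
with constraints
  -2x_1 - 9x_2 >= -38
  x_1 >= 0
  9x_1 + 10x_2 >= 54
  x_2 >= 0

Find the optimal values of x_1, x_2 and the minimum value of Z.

Vertices and Z = -7x_1 - 4x_2:
  (106/61, 234/61) → Z = -1678/61
  (19, 0) → Z = -133
  (6, 0) → Z = -42

x_1 = 19, x_2 = 0, minimum Z = -133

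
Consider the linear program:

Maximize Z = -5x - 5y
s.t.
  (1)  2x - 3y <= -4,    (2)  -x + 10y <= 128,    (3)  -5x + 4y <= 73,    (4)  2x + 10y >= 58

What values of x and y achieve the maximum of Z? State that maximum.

x = -249/29, y = 218/29, maximum Z = 155/29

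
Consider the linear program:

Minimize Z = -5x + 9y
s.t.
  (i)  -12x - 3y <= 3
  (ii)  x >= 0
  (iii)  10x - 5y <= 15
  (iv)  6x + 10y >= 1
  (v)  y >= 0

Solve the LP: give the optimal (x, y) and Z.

x = 3/2, y = 0, minimum Z = -15/2

Feasible corners and Z = -5x + 9y:
  (0, 1/10) → Z = 9/10
  (3/2, 0) → Z = -15/2
  (1/6, 0) → Z = -5/6
The feasible region is unbounded (it extends along (0, 1), (1, 2)), but Z strictly increases along every unbounded feasible direction, so there is no improving ray and the minimum is attained at a vertex.

The binding constraints are 10x - 5y = 15 and y = 0.
Solving simultaneously gives x = 3/2, y = 0.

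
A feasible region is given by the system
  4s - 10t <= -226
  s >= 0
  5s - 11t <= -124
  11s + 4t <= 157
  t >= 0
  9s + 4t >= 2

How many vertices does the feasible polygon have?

Pairwise boundary intersections that survive every other constraint:
  (0, 113/5)
  (37/7, 173/7)
  (0, 157/4)

3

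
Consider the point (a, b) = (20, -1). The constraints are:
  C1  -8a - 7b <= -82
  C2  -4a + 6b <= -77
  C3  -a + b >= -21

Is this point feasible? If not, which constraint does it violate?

feasible

C1: -153 ≤ -82 ✓
C2: -86 ≤ -77 ✓
C3: -21 ≥ -21 ✓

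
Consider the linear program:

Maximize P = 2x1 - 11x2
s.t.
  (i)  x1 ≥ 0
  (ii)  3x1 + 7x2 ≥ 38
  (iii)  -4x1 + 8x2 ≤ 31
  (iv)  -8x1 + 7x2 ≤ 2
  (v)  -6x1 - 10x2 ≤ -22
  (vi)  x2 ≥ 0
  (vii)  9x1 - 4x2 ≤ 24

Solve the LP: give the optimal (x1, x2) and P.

x1 = 64/15, x2 = 18/5, maximum P = -466/15

Feasible corners and P = 2x1 - 11x2:
  (36/11, 310/77) → P = -2906/77
  (64/15, 18/5) → P = -466/15
  (67/12, 20/3) → P = -373/6
  (79/14, 375/56) → P = -499/8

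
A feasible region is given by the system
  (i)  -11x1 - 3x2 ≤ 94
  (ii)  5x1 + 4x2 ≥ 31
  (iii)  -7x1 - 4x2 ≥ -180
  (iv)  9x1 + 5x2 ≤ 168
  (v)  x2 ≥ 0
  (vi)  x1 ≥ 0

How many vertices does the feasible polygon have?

The feasible vertices (each the meet of two boundaries and inside every other half-plane) are:
  (31/5, 0)
  (0, 31/4)
  (56/3, 0)
  (0, 168/5)

4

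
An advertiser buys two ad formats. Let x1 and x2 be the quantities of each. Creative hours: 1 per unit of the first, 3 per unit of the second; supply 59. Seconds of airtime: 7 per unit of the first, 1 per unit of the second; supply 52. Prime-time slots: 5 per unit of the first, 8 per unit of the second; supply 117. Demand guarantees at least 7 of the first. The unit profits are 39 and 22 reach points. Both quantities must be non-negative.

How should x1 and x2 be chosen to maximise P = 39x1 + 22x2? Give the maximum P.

x1 = 7, x2 = 3, maximum P = 339

Corner points and P = 39x1 + 22x2:
  (52/7, 0) → P = 2028/7
  (7, 0) → P = 273
  (7, 3) → P = 339

The binding constraints are 7x1 + x2 = 52 and x1 = 7.
Solving simultaneously gives x1 = 7, x2 = 3.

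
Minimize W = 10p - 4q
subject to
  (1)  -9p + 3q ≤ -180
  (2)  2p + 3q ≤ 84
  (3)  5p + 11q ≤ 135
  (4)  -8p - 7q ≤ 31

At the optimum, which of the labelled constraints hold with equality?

(1) and (3)

Extreme points and W = 10p - 4q:
  (795/38, 105/38) → W = 3765/19
  (389/29, -573/29) → W = 6182/29
  (519/7, -150/7) → W = 5790/7
The feasible region is unbounded (it extends along (3, -2), (7, -8)), but W strictly increases along every unbounded feasible direction, so there is no improving ray and the minimum is attained at a vertex.

The minimum is at (795/38, 105/38). Substituting into each constraint, equality holds for (1) and (3); the remaining constraints have slack.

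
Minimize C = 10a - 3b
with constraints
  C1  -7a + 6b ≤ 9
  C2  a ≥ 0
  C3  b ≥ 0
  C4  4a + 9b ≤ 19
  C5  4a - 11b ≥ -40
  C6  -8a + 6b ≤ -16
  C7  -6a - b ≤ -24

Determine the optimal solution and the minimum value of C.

Extreme points and C = 10a - 3b:
  (19/4, 0) → C = 95/2
  (4, 0) → C = 40
  (197/50, 9/25) → C = 958/25

At the optimal vertex, 4a + 9b = 19 and -6a - b = -24.
Solving simultaneously gives a = 197/50, b = 9/25.

a = 197/50, b = 9/25, minimum C = 958/25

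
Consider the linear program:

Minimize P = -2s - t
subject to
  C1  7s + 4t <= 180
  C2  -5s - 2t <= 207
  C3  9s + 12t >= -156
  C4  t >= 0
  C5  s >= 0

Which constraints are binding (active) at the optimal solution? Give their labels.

C1 and C4

Vertices and P = -2s - t:
  (180/7, 0) → P = -360/7
  (0, 45) → P = -45
  (0, 0) → P = 0

The minimum is at (180/7, 0). Substituting into each constraint, equality holds for C1 and C4; the remaining constraints have slack.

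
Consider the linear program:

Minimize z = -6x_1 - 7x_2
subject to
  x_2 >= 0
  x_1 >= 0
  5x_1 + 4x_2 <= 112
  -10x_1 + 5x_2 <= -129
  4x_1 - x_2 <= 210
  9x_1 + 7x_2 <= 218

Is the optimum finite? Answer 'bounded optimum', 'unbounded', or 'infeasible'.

bounded optimum

Feasible corners and z = -6x_1 - 7x_2:
  (112/5, 0) → z = -672/5
  (129/10, 0) → z = -387/5
  (1076/65, 95/13) → z = -9781/65
The feasible region has finitely many vertices and no improving ray; the minimum is -9781/65 at (1076/65, 95/13).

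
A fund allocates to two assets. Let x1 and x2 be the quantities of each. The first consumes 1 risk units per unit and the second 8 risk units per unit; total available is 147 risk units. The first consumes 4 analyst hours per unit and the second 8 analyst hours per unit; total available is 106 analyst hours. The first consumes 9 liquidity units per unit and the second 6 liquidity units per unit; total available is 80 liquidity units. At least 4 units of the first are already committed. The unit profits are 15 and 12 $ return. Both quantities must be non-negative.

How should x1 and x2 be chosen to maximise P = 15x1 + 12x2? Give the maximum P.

Vertices and P = 15x1 + 12x2:
  (80/9, 0) → P = 400/3
  (4, 0) → P = 60
  (4, 22/3) → P = 148

x1 = 4, x2 = 22/3, maximum P = 148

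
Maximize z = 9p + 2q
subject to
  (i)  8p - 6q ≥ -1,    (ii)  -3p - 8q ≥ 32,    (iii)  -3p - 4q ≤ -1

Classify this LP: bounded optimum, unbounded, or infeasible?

unbounded

From the feasible point (34/3, -33/4), moving in the direction (4, -3) keeps every constraint satisfied while z increases without bound.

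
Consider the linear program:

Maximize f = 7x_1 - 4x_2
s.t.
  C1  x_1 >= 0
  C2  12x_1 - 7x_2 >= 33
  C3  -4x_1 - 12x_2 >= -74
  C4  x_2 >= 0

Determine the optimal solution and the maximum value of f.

Vertices and f = 7x_1 - 4x_2:
  (457/86, 189/43) → f = 1687/86
  (11/4, 0) → f = 77/4
  (37/2, 0) → f = 259/2

The binding constraints are -4x_1 - 12x_2 = -74 and x_2 = 0.
Solving simultaneously gives x_1 = 37/2, x_2 = 0.

x_1 = 37/2, x_2 = 0, maximum f = 259/2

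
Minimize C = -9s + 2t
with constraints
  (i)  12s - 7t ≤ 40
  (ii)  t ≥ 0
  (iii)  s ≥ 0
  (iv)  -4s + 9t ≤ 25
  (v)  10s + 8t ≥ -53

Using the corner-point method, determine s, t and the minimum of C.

s = 107/16, t = 23/4, minimum C = -779/16

Corner points and C = -9s + 2t:
  (10/3, 0) → C = -30
  (107/16, 23/4) → C = -779/16
  (0, 0) → C = 0
  (0, 25/9) → C = 50/9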